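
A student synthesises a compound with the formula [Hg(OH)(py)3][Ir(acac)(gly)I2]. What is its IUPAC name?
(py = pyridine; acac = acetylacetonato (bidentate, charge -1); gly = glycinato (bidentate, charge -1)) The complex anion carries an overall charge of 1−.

hydroxotris(pyridine)mercury(II) (acetylacetonato)(glycinato)diiodoiridate(III)

The complex anion is given as 1−; its ligand charges sum to -4, so Ir = +3.
A 1:1 salt means the cation carries the equal and opposite charge, 1+.
Cation: ligand charges sum to -1; for the ion to be 1+, Hg = +2.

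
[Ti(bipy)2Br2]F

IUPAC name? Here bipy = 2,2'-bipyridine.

bis(2,2'-bipyridine)dibromotitanium(III) fluoride

The 1 fluoride counter-ion carries a total charge of -1, so each complex ion is 1+.
Ligand charges: 2×2,2'-bipyridine (neutral), 2×bromo (-1 each); total -2. So Ti + (-2) = 1+, giving Ti = +3.
Ligands are named alphabetically: bipyridine before bromo.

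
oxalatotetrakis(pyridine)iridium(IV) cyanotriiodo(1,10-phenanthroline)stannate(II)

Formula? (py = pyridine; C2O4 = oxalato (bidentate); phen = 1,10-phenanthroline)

[Ir(C2O4)(py)4][Sn(CN)I3(phen)]

Cation [Ir…]: ligand charges -2, Ir(IV) ⇒ ion charge 2+.
Anion [Sn…]: ligand charges -4, Sn(II) ⇒ ion charge 2−.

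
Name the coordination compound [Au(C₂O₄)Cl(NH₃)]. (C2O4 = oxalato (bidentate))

amminechlorooxalatogold(III)

There is no counter-ion, so the complex is neutral overall.
Ligand charges: 1×ammine (neutral), 1×chloro (-1 each), 1×oxalato (-2 each); total -3. So Au + (-3) = 0, giving Au = +3.
Ligands are named alphabetically: ammine before chloro before oxalato.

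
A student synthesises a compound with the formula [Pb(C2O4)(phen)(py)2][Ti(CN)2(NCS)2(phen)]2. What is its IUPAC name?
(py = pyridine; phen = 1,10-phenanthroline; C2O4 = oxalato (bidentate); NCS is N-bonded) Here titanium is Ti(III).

Both ions are complex: the cation is named first with the plain metal name, the anion second with the -ate form; each ion's ligands are alphabetised independently.
Ti is given as +3; the anion's ligand charges sum to -4, so the complex anion is 1−.
With 2 anions per cation, the cation must be 2×1 = 2+.
Cation: ligand charges sum to -2; for the ion to be 2+, Pb = +4.

oxalato(1,10-phenanthroline)bis(pyridine)lead(IV) dicyanodiisothiocyanato(1,10-phenanthroline)titanate(III)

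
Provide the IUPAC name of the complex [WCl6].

hexachlorotungsten(VI)

There is no counter-ion, so the complex is neutral overall.
Ligand charges: 6×chloro (-1 each); total -6. So W + (-6) = 0, giving W = +6.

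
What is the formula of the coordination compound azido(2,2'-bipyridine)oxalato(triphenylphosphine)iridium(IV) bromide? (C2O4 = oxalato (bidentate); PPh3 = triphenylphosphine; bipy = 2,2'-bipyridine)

Ligands: 1 azido (N3, -1), 1 oxalato (C2O4, -2), 1 triphenylphosphine (PPh3, neutral), 1 2,2'-bipyridine (bipy, neutral). Ligand charge sum = -3.
With Ir in oxidation state +4, the complex ion is [Ir...]^1+.
Charge balance with bromide (-1) requires 1 complex ion per 1 bromide.

[Ir(bipy)(C2O4)(N3)(PPh3)]Br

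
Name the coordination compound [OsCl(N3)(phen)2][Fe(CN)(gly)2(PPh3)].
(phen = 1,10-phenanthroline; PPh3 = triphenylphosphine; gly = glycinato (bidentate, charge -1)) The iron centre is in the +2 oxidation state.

azidochlorobis(1,10-phenanthroline)osmium(III) cyanobis(glycinato)(triphenylphosphine)ferrate(II)

Fe is given as +2; the anion's ligand charges sum to -3, so the complex anion is 1−.
A 1:1 salt means the cation carries the equal and opposite charge, 1+.
Cation: ligand charges sum to -2; for the ion to be 1+, Os = +3.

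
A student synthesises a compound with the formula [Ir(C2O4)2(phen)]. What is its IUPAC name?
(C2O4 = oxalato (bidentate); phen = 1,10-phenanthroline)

dioxalato(1,10-phenanthroline)iridium(IV)

There is no counter-ion, so the complex is neutral overall.
Ligand charges: 2×oxalato (-2 each), 1×1,10-phenanthroline (neutral); total -4. So Ir + (-4) = 0, giving Ir = +4.
Ligands are named alphabetically: oxalato before phenanthroline.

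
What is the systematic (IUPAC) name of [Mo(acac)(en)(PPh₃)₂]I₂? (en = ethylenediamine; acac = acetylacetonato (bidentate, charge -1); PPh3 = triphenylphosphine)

The 2 iodide counter-ions carry a total charge of -2, so each complex ion is 2+.
Ligand charges: 1×ethylenediamine (neutral), 1×acetylacetonato (-1 each), 2×triphenylphosphine (neutral); total -1. So Mo + (-1) = 2+, giving Mo = +3.
Ligands are named alphabetically: acetylacetonato before ethylenediamine before triphenylphosphine.

(acetylacetonato)(ethylenediamine)bis(triphenylphosphine)molybdenum(III) iodide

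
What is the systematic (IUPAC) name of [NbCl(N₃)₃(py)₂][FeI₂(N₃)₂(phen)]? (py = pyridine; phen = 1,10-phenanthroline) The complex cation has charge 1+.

The complex cation is given as 1+; its ligand charges sum to -4, so Nb = +5.
A 1:1 salt means the anion carries the equal and opposite charge, 1−.
Anion: ligand charges sum to -4; for the ion to be 1−, Fe = +3.

triazidochlorobis(pyridine)niobium(V) diazidodiiodo(1,10-phenanthroline)ferrate(III)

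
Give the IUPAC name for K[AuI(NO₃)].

The 1 potassium counter-ion carries a total charge of +1, so each complex ion is 1−.
Ligand charges: 1×iodo (-1 each), 1×nitrato (-1 each); total -2. So Au + (-2) = 1−, giving Au = +1.
Ligands are named alphabetically: iodo before nitrato.
The complex ion is anionic, so gold takes the -ate form aurate(I).

potassium iodonitratoaurate(I)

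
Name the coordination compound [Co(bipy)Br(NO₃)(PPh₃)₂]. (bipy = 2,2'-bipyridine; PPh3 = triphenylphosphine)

(2,2'-bipyridine)bromonitratobis(triphenylphosphine)cobalt(II)

There is no counter-ion, so the complex is neutral overall.
Ligand charges: 1×nitrato (-1 each), 1×2,2'-bipyridine (neutral), 2×triphenylphosphine (neutral), 1×bromo (-1 each); total -2. So Co + (-2) = 0, giving Co = +2.
Ligands are named alphabetically: bipyridine before bromo before nitrato before triphenylphosphine.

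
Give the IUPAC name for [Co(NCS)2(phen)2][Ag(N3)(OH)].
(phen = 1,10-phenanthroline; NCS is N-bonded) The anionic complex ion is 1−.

The complex anion is given as 1−; its ligand charges sum to -2, so Ag = +1.
A 1:1 salt means the cation carries the equal and opposite charge, 1+.
Cation: ligand charges sum to -2; for the ion to be 1+, Co = +3.

diisothiocyanatobis(1,10-phenanthroline)cobalt(III) azidohydroxoargentate(I)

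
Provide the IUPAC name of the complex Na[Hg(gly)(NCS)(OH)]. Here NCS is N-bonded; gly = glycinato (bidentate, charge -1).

The 1 sodium counter-ion carries a total charge of +1, so each complex ion is 1−.
Ligand charges: 1×hydroxo (-1 each), 1×isothiocyanato (-1 each), 1×glycinato (-1 each); total -3. So Hg + (-3) = 1−, giving Hg = +2.
Ligands are named alphabetically: glycinato before hydroxo before isothiocyanato.
The complex ion is anionic, so mercury takes the -ate form mercurate(II).

sodium (glycinato)hydroxoisothiocyanatomercurate(II)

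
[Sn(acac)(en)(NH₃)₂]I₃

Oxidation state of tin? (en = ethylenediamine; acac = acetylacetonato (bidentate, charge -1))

3 iodide outside the brackets (-1 each) → the complex ion is 3+.
Ligand charges: 1×en neutral; 2×NH3 neutral; 1×acac = -1; sum -1.
Sn + (-1) = 3+ ⇒ Sn is +4.

+4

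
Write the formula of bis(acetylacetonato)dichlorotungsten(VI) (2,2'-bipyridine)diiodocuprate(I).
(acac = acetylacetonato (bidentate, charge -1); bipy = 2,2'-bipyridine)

[W(acac)2Cl2][Cu(bipy)I2]2

Cation [W…]: ligand charges -4, W(VI) ⇒ ion charge 2+.
Anion [Cu…]: ligand charges -2, Cu(I) ⇒ ion charge 1−.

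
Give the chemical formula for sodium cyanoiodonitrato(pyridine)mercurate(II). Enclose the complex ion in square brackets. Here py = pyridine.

Na[Hg(CN)I(NO3)(py)]

Ligands: 1 pyridine (py, neutral), 1 nitrato (NO3, -1), 1 cyano (CN, -1), 1 iodo (I, -1). Ligand charge sum = -3.
With Hg in oxidation state +2, the complex ion is [Hg...]^1−.
Charge balance with sodium (+1) requires 1 complex ion per 1 sodium.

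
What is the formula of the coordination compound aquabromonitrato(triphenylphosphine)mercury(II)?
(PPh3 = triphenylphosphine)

[HgBr(H2O)(NO3)(PPh3)]

Ligands: 1 bromo (Br, -1), 1 aqua (H2O, neutral), 1 triphenylphosphine (PPh3, neutral), 1 nitrato (NO3, -1). Ligand charge sum = -2.
With Hg in oxidation state +2, the complex ion is [Hg...].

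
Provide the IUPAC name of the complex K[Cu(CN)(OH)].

The 1 potassium counter-ion carries a total charge of +1, so each complex ion is 1−.
Ligand charges: 1×cyano (-1 each), 1×hydroxo (-1 each); total -2. So Cu + (-2) = 1−, giving Cu = +1.
Ligands are named alphabetically: cyano before hydroxo.
The complex ion is anionic, so copper takes the -ate form cuprate(I).

potassium cyanohydroxocuprate(I)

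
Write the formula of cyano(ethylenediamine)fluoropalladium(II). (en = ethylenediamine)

[Pd(CN)(en)F]

Ligands: 1 fluoro (F, -1), 1 cyano (CN, -1), 1 ethylenediamine (en, neutral). Ligand charge sum = -2.
With Pd in oxidation state +2, the complex ion is [Pd...].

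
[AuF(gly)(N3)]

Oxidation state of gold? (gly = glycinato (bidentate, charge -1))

+3

No counter-ion: the bracketed complex is neutral.
Ligand charges: 1×F = -1; 1×gly = -1; 1×N3 = -1; sum -3.
Au + (-3) = 0 ⇒ Au is +3.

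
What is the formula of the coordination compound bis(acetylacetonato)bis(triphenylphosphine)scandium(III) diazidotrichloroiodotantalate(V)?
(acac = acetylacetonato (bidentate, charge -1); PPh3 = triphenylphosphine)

Cation [Sc…]: ligand charges -2, Sc(III) ⇒ ion charge 1+.
Anion [Ta…]: ligand charges -6, Ta(V) ⇒ ion charge 1−.

[Sc(acac)2(PPh3)2][TaCl3I(N3)2]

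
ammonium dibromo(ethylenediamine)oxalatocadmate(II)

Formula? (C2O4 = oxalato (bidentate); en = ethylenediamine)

(NH4)2[CdBr2(C2O4)(en)]

Ligands: 1 oxalato (C2O4, -2), 2 bromo (Br, -1), 1 ethylenediamine (en, neutral). Ligand charge sum = -4.
Charge balance with ammonium (+1) requires 1 complex ion per 2 ammonium.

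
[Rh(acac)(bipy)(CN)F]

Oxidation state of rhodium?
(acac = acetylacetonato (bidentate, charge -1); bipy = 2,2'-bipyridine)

No counter-ion: the bracketed complex is neutral.
Ligand charges: 1×F = -1; 1×CN = -1; 1×acac = -1; 1×bipy neutral; sum -3.
Rh + (-3) = 0 ⇒ Rh is +3.

+3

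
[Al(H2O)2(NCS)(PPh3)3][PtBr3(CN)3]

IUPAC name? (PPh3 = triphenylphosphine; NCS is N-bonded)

diaquaisothiocyanatotris(triphenylphosphine)aluminium(III) tribromotricyanoplatinate(IV)

Both ions are complex: the cation is named first with the plain metal name, the anion second with the -ate form; each ion's ligands are alphabetised independently.
Aluminium is always +3 in its complexes; the cation's ligand charges sum to -1, so the complex cation is 2+.
A 1:1 salt means the anion carries the equal and opposite charge, 2−.
Anion: ligand charges sum to -6; for the ion to be 2−, Pt = +4.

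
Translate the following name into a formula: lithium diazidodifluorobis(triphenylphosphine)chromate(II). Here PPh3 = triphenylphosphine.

Ligands: 2 fluoro (F, -1), 2 triphenylphosphine (PPh3, neutral), 2 azido (N3, -1). Ligand charge sum = -4.
With Cr in oxidation state +2, the complex ion is [Cr...]^2−.
Charge balance with lithium (+1) requires 1 complex ion per 2 lithium.

Li2[CrF2(N3)2(PPh3)2]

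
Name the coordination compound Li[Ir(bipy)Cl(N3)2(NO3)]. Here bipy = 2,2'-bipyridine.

The 1 lithium counter-ion carries a total charge of +1, so each complex ion is 1−.
Ligand charges: 1×2,2'-bipyridine (neutral), 2×azido (-1 each), 1×nitrato (-1 each), 1×chloro (-1 each); total -4. So Ir + (-4) = 1−, giving Ir = +3.
The complex ion is anionic, so iridium takes the -ate form iridate(III).

lithium diazido(2,2'-bipyridine)chloronitratoiridate(III)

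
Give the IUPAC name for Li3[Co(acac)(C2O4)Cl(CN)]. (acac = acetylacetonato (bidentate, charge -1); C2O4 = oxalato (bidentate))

The 3 lithium counter-ions carry a total charge of +3, so each complex ion is 3−.
Ligand charges: 1×chloro (-1 each), 1×acetylacetonato (-1 each), 1×oxalato (-2 each), 1×cyano (-1 each); total -5. So Co + (-5) = 3−, giving Co = +2.
The complex ion is anionic, so cobalt takes the -ate form cobaltate(II).

lithium (acetylacetonato)chlorocyanooxalatocobaltate(II)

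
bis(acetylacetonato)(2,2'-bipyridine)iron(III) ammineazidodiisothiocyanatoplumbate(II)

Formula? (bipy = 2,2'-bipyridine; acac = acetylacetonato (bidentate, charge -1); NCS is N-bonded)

Cation [Fe…]: ligand charges -2, Fe(III) ⇒ ion charge 1+.
Anion [Pb…]: ligand charges -3, Pb(II) ⇒ ion charge 1−.
One 1+ cation balances one 1− anion.

[Fe(acac)2(bipy)][Pb(N3)(NCS)2(NH3)]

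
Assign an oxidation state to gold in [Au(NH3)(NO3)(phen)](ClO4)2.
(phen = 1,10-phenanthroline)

+3

2 perchlorate outside the brackets (-1 each) → the complex ion is 2+.
Ligand charges: 1×phen neutral; 1×NO3 = -1; 1×NH3 neutral; sum -1.
Au + (-1) = 2+ ⇒ Au is +3.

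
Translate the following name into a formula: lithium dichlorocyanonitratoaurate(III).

Ligands: 2 chloro (Cl, -1), 1 nitrato (NO3, -1), 1 cyano (CN, -1). Ligand charge sum = -4.
Charge balance with lithium (+1) requires 1 complex ion per 1 lithium.

Li[AuCl2(CN)(NO3)]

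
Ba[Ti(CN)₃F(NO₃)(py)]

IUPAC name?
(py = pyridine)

The 1 barium counter-ion carries a total charge of +2, so each complex ion is 2−.
Ligand charges: 1×pyridine (neutral), 1×nitrato (-1 each), 3×cyano (-1 each), 1×fluoro (-1 each); total -5. So Ti + (-5) = 2−, giving Ti = +3.
Ligands are named alphabetically: cyano before fluoro before nitrato before pyridine.
The complex ion is anionic, so titanium takes the -ate form titanate(III).

barium tricyanofluoronitrato(pyridine)titanate(III)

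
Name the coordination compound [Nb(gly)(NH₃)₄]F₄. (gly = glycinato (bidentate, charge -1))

The 4 fluoride counter-ions carry a total charge of -4, so each complex ion is 4+.
Ligand charges: 4×ammine (neutral), 1×glycinato (-1 each); total -1. So Nb + (-1) = 4+, giving Nb = +5.
Ligands are named alphabetically: ammine before glycinato.

tetraammine(glycinato)niobium(V) fluoride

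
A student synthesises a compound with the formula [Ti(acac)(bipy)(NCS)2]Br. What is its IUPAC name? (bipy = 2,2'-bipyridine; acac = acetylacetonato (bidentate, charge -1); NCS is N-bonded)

The 1 bromide counter-ion carries a total charge of -1, so each complex ion is 1+.
Ligand charges: 1×2,2'-bipyridine (neutral), 1×acetylacetonato (-1 each), 2×isothiocyanato (-1 each); total -3. So Ti + (-3) = 1+, giving Ti = +4.
Ligands are named alphabetically: acetylacetonato before bipyridine before isothiocyanato.

(acetylacetonato)(2,2'-bipyridine)diisothiocyanatotitanium(IV) bromide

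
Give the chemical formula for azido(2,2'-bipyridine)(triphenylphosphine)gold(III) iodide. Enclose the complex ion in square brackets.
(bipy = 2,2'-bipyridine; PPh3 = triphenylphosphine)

[Au(bipy)(N3)(PPh3)]I2

Ligands: 1 2,2'-bipyridine (bipy, neutral), 1 triphenylphosphine (PPh3, neutral), 1 azido (N3, -1). Ligand charge sum = -1.
With Au in oxidation state +3, the complex ion is [Au...]^2+.
Charge balance with iodide (-1) requires 1 complex ion per 2 iodide.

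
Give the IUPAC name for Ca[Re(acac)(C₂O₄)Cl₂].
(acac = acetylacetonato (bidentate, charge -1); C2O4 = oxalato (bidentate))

calcium (acetylacetonato)dichlorooxalatorhenate(III)

The 1 calcium counter-ion carries a total charge of +2, so each complex ion is 2−.
Ligand charges: 1×acetylacetonato (-1 each), 1×oxalato (-2 each), 2×chloro (-1 each); total -5. So Re + (-5) = 2−, giving Re = +3.
Ligands are named alphabetically: acetylacetonato before chloro before oxalato.
The complex ion is anionic, so rhenium takes the -ate form rhenate(III).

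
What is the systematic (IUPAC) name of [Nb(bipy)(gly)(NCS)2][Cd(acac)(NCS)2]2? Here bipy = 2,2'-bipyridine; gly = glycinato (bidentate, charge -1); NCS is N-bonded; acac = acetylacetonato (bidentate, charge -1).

(2,2'-bipyridine)(glycinato)diisothiocyanatoniobium(V) (acetylacetonato)diisothiocyanatocadmate(II)

Cadmium is always +2 in its complexes; the anion's ligand charges sum to -3, so the complex anion is 1−.
With 2 anions per cation, the cation must be 2×1 = 2+.
Cation: ligand charges sum to -3; for the ion to be 2+, Nb = +5.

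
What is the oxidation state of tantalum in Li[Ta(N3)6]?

+5

1 lithium outside the brackets (+1 each) → the complex ion is 1−.
Ligand charges: 6×N3 = -6; sum -6.
Ta + (-6) = 1− ⇒ Ta is +5.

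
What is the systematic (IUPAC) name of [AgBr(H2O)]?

aquabromosilver(I)

There is no counter-ion, so the complex is neutral overall.
Ligand charges: 1×bromo (-1 each), 1×aqua (neutral); total -1. So Ag + (-1) = 0, giving Ag = +1.
Ligands are named alphabetically: aqua before bromo.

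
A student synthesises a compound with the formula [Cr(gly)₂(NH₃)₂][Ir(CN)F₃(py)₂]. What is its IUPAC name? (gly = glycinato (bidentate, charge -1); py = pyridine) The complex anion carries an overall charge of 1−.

diamminebis(glycinato)chromium(III) cyanotrifluorobis(pyridine)iridate(III)

The complex anion is given as 1−; its ligand charges sum to -4, so Ir = +3.
A 1:1 salt means the cation carries the equal and opposite charge, 1+.
Cation: ligand charges sum to -2; for the ion to be 1+, Cr = +3.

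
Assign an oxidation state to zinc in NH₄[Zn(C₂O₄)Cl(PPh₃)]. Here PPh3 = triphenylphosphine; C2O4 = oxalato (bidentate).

+2

1 ammonium outside the brackets (+1 each) → the complex ion is 1−.
Ligand charges: 1×PPh3 neutral; 1×Cl = -1; 1×C2O4 = -2; sum -3.
Zn + (-3) = 1− ⇒ Zn is +2.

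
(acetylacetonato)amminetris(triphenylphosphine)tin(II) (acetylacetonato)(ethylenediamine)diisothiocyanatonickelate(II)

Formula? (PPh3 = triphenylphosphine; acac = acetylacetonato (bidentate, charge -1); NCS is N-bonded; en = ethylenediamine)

[Sn(acac)(NH3)(PPh3)3][Ni(acac)(en)(NCS)2]

Cation [Sn…]: ligand charges -1, Sn(II) ⇒ ion charge 1+.
Anion [Ni…]: ligand charges -3, Ni(II) ⇒ ion charge 1−.
One 1+ cation balances one 1− anion.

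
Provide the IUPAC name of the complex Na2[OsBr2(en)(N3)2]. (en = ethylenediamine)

sodium diazidodibromo(ethylenediamine)osmate(II)

The 2 sodium counter-ions carry a total charge of +2, so each complex ion is 2−.
Ligand charges: 2×azido (-1 each), 2×bromo (-1 each), 1×ethylenediamine (neutral); total -4. So Os + (-4) = 2−, giving Os = +2.
Ligands are named alphabetically: azido before bromo before ethylenediamine.
The complex ion is anionic, so osmium takes the -ate form osmate(II).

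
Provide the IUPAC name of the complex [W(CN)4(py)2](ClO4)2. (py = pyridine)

tetracyanobis(pyridine)tungsten(VI) perchlorate

The 2 perchlorate counter-ions carry a total charge of -2, so each complex ion is 2+.
Ligand charges: 4×cyano (-1 each), 2×pyridine (neutral); total -4. So W + (-4) = 2+, giving W = +6.
Ligands are named alphabetically: cyano before pyridine.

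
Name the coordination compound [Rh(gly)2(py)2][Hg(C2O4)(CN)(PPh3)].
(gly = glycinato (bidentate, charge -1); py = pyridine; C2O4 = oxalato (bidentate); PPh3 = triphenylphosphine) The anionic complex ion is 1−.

bis(glycinato)bis(pyridine)rhodium(III) cyanooxalato(triphenylphosphine)mercurate(II)

Both ions are complex: the cation is named first with the plain metal name, the anion second with the -ate form; each ion's ligands are alphabetised independently.
The complex anion is given as 1−; its ligand charges sum to -3, so Hg = +2.
A 1:1 salt means the cation carries the equal and opposite charge, 1+.
Cation: ligand charges sum to -2; for the ion to be 1+, Rh = +3.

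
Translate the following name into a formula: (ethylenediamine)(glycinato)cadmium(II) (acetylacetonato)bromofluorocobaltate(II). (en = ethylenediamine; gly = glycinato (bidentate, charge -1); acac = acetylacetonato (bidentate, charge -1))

[Cd(en)(gly)][Co(acac)BrF]

Cation [Cd…]: ligand charges -1, Cd(II) ⇒ ion charge 1+.
Anion [Co…]: ligand charges -3, Co(II) ⇒ ion charge 1−.
One 1+ cation balances one 1− anion.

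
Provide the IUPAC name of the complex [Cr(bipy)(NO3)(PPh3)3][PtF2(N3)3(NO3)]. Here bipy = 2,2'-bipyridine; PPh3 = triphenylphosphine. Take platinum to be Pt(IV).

Both ions are complex: the cation is named first with the plain metal name, the anion second with the -ate form; each ion's ligands are alphabetised independently.
Pt is given as +4; the anion's ligand charges sum to -6, so the complex anion is 2−.
A 1:1 salt means the cation carries the equal and opposite charge, 2+.
Cation: ligand charges sum to -1; for the ion to be 2+, Cr = +3.

(2,2'-bipyridine)nitratotris(triphenylphosphine)chromium(III) triazidodifluoronitratoplatinate(IV)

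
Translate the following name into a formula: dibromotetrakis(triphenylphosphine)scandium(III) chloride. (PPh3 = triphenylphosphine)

Ligands: 2 bromo (Br, -1), 4 triphenylphosphine (PPh3, neutral). Ligand charge sum = -2.
With Sc in oxidation state +3, the complex ion is [Sc...]^1+.
Charge balance with chloride (-1) requires 1 complex ion per 1 chloride.

[ScBr2(PPh3)4]Cl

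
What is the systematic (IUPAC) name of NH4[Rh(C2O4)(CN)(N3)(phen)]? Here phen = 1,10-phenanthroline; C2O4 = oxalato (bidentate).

ammonium azidocyanooxalato(1,10-phenanthroline)rhodate(III)

The 1 ammonium counter-ion carries a total charge of +1, so each complex ion is 1−.
Ligand charges: 1×1,10-phenanthroline (neutral), 1×azido (-1 each), 1×oxalato (-2 each), 1×cyano (-1 each); total -4. So Rh + (-4) = 1−, giving Rh = +3.
Ligands are named alphabetically: azido before cyano before oxalato before phenanthroline.
The complex ion is anionic, so rhodium takes the -ate form rhodate(III).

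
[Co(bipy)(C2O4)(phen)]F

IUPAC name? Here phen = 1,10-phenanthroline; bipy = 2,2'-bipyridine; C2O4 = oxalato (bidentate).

The 1 fluoride counter-ion carries a total charge of -1, so each complex ion is 1+.
Ligand charges: 1×1,10-phenanthroline (neutral), 1×2,2'-bipyridine (neutral), 1×oxalato (-2 each); total -2. So Co + (-2) = 1+, giving Co = +3.
Ligands are named alphabetically: bipyridine before oxalato before phenanthroline.

(2,2'-bipyridine)oxalato(1,10-phenanthroline)cobalt(III) fluoride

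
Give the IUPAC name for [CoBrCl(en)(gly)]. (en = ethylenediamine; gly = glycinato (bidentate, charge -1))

bromochloro(ethylenediamine)(glycinato)cobalt(III)

There is no counter-ion, so the complex is neutral overall.
Ligand charges: 1×chloro (-1 each), 1×ethylenediamine (neutral), 1×glycinato (-1 each), 1×bromo (-1 each); total -3. So Co + (-3) = 0, giving Co = +3.
Ligands are named alphabetically: bromo before chloro before ethylenediamine before glycinato.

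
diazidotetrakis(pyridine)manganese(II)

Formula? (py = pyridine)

[Mn(N3)2(py)4]

Ligands: 4 pyridine (py, neutral), 2 azido (N3, -1). Ligand charge sum = -2.
With Mn in oxidation state +2, the complex ion is [Mn...].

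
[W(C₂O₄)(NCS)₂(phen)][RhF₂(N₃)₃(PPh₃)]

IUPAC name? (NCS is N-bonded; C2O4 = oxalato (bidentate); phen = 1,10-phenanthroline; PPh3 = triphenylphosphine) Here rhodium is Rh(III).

diisothiocyanatooxalato(1,10-phenanthroline)tungsten(VI) triazidodifluoro(triphenylphosphine)rhodate(III)

Rh is given as +3; the anion's ligand charges sum to -5, so the complex anion is 2−.
A 1:1 salt means the cation carries the equal and opposite charge, 2+.
Cation: ligand charges sum to -4; for the ion to be 2+, W = +6.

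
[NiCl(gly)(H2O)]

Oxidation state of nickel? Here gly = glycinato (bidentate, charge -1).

+2

No counter-ion: the bracketed complex is neutral.
Ligand charges: 1×gly = -1; 1×H2O neutral; 1×Cl = -1; sum -2.
Ni + (-2) = 0 ⇒ Ni is +2.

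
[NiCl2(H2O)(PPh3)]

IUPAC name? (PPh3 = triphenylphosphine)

There is no counter-ion, so the complex is neutral overall.
Ligand charges: 2×chloro (-1 each), 1×aqua (neutral), 1×triphenylphosphine (neutral); total -2. So Ni + (-2) = 0, giving Ni = +2.
Ligands are named alphabetically: aqua before chloro before triphenylphosphine.

aquadichloro(triphenylphosphine)nickel(II)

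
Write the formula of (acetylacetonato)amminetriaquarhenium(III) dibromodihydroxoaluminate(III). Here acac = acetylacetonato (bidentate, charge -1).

[Re(acac)(H2O)3(NH3)][AlBr2(OH)2]2

Cation [Re…]: ligand charges -1, Re(III) ⇒ ion charge 2+.
Anion [Al…]: ligand charges -4, Al(III) ⇒ ion charge 1−.
One 2+ cation requires 2 of the 1− anion.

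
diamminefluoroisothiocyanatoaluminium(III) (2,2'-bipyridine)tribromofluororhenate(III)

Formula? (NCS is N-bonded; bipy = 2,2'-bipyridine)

[AlF(NCS)(NH3)2][Re(bipy)Br3F]

Cation [Al…]: ligand charges -2, Al(III) ⇒ ion charge 1+.
Anion [Re…]: ligand charges -4, Re(III) ⇒ ion charge 1−.
One 1+ cation balances one 1− anion.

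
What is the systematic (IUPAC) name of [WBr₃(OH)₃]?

tribromotrihydroxotungsten(VI)

There is no counter-ion, so the complex is neutral overall.
Ligand charges: 3×bromo (-1 each), 3×hydroxo (-1 each); total -6. So W + (-6) = 0, giving W = +6.
Ligands are named alphabetically: bromo before hydroxo.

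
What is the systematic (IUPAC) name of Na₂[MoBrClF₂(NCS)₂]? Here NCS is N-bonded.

The 2 sodium counter-ions carry a total charge of +2, so each complex ion is 2−.
Ligand charges: 2×isothiocyanato (-1 each), 1×bromo (-1 each), 2×fluoro (-1 each), 1×chloro (-1 each); total -6. So Mo + (-6) = 2−, giving Mo = +4.
Ligands are named alphabetically: bromo before chloro before fluoro before isothiocyanato.
The complex ion is anionic, so molybdenum takes the -ate form molybdate(IV).

sodium bromochlorodifluorodiisothiocyanatomolybdate(IV)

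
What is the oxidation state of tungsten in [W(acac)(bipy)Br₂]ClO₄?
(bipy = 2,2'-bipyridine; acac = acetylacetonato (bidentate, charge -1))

+4

1 perchlorate outside the brackets (-1 each) → the complex ion is 1+.
Ligand charges: 1×bipy neutral; 1×acac = -1; 2×Br = -2; sum -3.
W + (-3) = 1+ ⇒ W is +4.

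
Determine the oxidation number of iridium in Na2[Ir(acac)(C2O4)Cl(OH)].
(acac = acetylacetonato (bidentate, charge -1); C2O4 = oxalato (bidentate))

2 sodium outside the brackets (+1 each) → the complex ion is 2−.
Ligand charges: 1×OH = -1; 1×acac = -1; 1×C2O4 = -2; 1×Cl = -1; sum -5.
Ir + (-5) = 2− ⇒ Ir is +3.

+3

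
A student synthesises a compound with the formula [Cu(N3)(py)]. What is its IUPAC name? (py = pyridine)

There is no counter-ion, so the complex is neutral overall.
Ligand charges: 1×pyridine (neutral), 1×azido (-1 each); total -1. So Cu + (-1) = 0, giving Cu = +1.
Ligands are named alphabetically: azido before pyridine.

azido(pyridine)copper(I)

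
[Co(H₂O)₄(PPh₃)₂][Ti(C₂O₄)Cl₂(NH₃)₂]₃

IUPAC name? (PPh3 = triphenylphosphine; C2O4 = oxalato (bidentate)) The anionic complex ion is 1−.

tetraaquabis(triphenylphosphine)cobalt(III) diamminedichlorooxalatotitanate(III)

Both ions are complex: the cation is named first with the plain metal name, the anion second with the -ate form; each ion's ligands are alphabetised independently.
The complex anion is given as 1−; its ligand charges sum to -4, so Ti = +3.
With 3 anions per cation, the cation must be 3×1 = 3+.
Cation: ligand charges sum to 0; for the ion to be 3+, Co = +3.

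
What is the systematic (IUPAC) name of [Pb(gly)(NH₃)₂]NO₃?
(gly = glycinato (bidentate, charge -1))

diammine(glycinato)lead(II) nitrate

The 1 nitrate counter-ion carries a total charge of -1, so each complex ion is 1+.
Ligand charges: 2×ammine (neutral), 1×glycinato (-1 each); total -1. So Pb + (-1) = 1+, giving Pb = +2.
Ligands are named alphabetically: ammine before glycinato.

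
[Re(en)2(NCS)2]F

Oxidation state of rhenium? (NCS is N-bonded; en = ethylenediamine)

+3

1 fluoride outside the brackets (-1 each) → the complex ion is 1+.
Ligand charges: 2×NCS = -2; 2×en neutral; sum -2.
Re + (-2) = 1+ ⇒ Re is +3.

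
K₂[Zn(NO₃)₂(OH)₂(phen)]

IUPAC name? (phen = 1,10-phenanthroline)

The 2 potassium counter-ions carry a total charge of +2, so each complex ion is 2−.
Ligand charges: 2×hydroxo (-1 each), 1×1,10-phenanthroline (neutral), 2×nitrato (-1 each); total -4. So Zn + (-4) = 2−, giving Zn = +2.
Ligands are named alphabetically: hydroxo before nitrato before phenanthroline.
The complex ion is anionic, so zinc takes the -ate form zincate(II).

potassium dihydroxodinitrato(1,10-phenanthroline)zincate(II)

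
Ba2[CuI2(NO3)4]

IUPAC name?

The 2 barium counter-ions carry a total charge of +4, so each complex ion is 4−.
Ligand charges: 2×iodo (-1 each), 4×nitrato (-1 each); total -6. So Cu + (-6) = 4−, giving Cu = +2.
The complex ion is anionic, so copper takes the -ate form cuprate(II).

barium diiodotetranitratocuprate(II)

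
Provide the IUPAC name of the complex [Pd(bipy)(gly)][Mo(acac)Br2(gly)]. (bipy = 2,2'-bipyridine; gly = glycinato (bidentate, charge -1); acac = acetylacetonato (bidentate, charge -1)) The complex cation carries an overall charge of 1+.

Both ions are complex: the cation is named first with the plain metal name, the anion second with the -ate form; each ion's ligands are alphabetised independently.
The complex cation is given as 1+; its ligand charges sum to -1, so Pd = +2.
A 1:1 salt means the anion carries the equal and opposite charge, 1−.
Anion: ligand charges sum to -4; for the ion to be 1−, Mo = +3.

(2,2'-bipyridine)(glycinato)palladium(II) (acetylacetonato)dibromo(glycinato)molybdate(III)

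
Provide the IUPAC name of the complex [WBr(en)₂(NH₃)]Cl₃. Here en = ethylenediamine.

amminebromobis(ethylenediamine)tungsten(IV) chloride

The 3 chloride counter-ions carry a total charge of -3, so each complex ion is 3+.
Ligand charges: 1×bromo (-1 each), 1×ammine (neutral), 2×ethylenediamine (neutral); total -1. So W + (-1) = 3+, giving W = +4.
Ligands are named alphabetically: ammine before bromo before ethylenediamine.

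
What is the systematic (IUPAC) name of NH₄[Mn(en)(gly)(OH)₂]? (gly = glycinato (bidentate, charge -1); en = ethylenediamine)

The 1 ammonium counter-ion carries a total charge of +1, so each complex ion is 1−.
Ligand charges: 1×glycinato (-1 each), 1×ethylenediamine (neutral), 2×hydroxo (-1 each); total -3. So Mn + (-3) = 1−, giving Mn = +2.
Ligands are named alphabetically: ethylenediamine before glycinato before hydroxo.
The complex ion is anionic, so manganese takes the -ate form manganate(II).

ammonium (ethylenediamine)(glycinato)dihydroxomanganate(II)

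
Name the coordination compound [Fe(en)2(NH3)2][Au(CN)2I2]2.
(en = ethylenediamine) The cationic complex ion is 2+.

diamminebis(ethylenediamine)iron(II) dicyanodiiodoaurate(III)

Both ions are complex: the cation is named first with the plain metal name, the anion second with the -ate form; each ion's ligands are alphabetised independently.
The complex cation is given as 2+; its ligand charges sum to 0, so Fe = +2.
With 2 anions per cation, each anion must be 2/2 = 1−.
Anion: ligand charges sum to -4; for the ion to be 1−, Au = +3.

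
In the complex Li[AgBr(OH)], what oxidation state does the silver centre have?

1 lithium outside the brackets (+1 each) → the complex ion is 1−.
Ligand charges: 1×Br = -1; 1×OH = -1; sum -2.
Ag + (-2) = 1− ⇒ Ag is +1.

+1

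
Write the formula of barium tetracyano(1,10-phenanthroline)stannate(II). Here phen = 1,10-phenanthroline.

Ba[Sn(CN)4(phen)]

Ligands: 1 1,10-phenanthroline (phen, neutral), 4 cyano (CN, -1). Ligand charge sum = -4.
With Sn in oxidation state +2, the complex ion is [Sn...]^2−.
Charge balance with barium (+2) requires 1 complex ion per 1 barium.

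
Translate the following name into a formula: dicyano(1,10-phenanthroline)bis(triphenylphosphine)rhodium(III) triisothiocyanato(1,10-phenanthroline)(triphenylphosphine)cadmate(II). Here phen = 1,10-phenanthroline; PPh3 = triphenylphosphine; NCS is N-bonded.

Cation [Rh…]: ligand charges -2, Rh(III) ⇒ ion charge 1+.
Anion [Cd…]: ligand charges -3, Cd(II) ⇒ ion charge 1−.
One 1+ cation balances one 1− anion.

[Rh(CN)2(phen)(PPh3)2][Cd(NCS)3(phen)(PPh3)]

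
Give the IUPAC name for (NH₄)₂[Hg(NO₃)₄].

ammonium tetranitratomercurate(II)

The 2 ammonium counter-ions carry a total charge of +2, so each complex ion is 2−.
Ligand charges: 4×nitrato (-1 each); total -4. So Hg + (-4) = 2−, giving Hg = +2.
The complex ion is anionic, so mercury takes the -ate form mercurate(II).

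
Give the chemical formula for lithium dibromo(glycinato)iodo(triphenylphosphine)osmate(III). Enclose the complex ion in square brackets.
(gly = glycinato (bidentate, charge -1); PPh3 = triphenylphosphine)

Ligands: 1 iodo (I, -1), 1 glycinato (gly, -1), 2 bromo (Br, -1), 1 triphenylphosphine (PPh3, neutral). Ligand charge sum = -4.
With Os in oxidation state +3, the complex ion is [Os...]^1−.
Charge balance with lithium (+1) requires 1 complex ion per 1 lithium.

Li[OsBr2(gly)I(PPh3)]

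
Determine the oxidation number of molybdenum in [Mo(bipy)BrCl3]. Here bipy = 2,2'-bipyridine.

No counter-ion: the bracketed complex is neutral.
Ligand charges: 1×bipy neutral; 3×Cl = -3; 1×Br = -1; sum -4.
Mo + (-4) = 0 ⇒ Mo is +4.

+4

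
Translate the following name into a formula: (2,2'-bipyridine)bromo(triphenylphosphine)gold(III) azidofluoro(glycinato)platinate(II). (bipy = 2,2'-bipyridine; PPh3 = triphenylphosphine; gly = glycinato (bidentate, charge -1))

[Au(bipy)Br(PPh3)][PtF(gly)(N3)]2

Cation [Au…]: ligand charges -1, Au(III) ⇒ ion charge 2+.
Anion [Pt…]: ligand charges -3, Pt(II) ⇒ ion charge 1−.
One 2+ cation requires 2 of the 1− anion.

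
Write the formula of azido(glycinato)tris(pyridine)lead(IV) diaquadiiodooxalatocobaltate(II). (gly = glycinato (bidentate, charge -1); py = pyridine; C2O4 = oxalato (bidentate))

[Pb(gly)(N3)(py)3][Co(C2O4)(H2O)2I2]

Cation [Pb…]: ligand charges -2, Pb(IV) ⇒ ion charge 2+.
Anion [Co…]: ligand charges -4, Co(II) ⇒ ion charge 2−.
One 2+ cation balances one 2− anion.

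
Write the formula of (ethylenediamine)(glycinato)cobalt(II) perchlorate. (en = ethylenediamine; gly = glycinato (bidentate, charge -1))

[Co(en)(gly)]ClO4

Ligands: 1 ethylenediamine (en, neutral), 1 glycinato (gly, -1). Ligand charge sum = -1.
Charge balance with perchlorate (-1) requires 1 complex ion per 1 perchlorate.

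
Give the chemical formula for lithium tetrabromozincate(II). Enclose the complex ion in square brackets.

Li2[ZnBr4]

Ligands: 4 bromo (Br, -1). Ligand charge sum = -4.
With Zn in oxidation state +2, the complex ion is [Zn...]^2−.
Charge balance with lithium (+1) requires 1 complex ion per 2 lithium.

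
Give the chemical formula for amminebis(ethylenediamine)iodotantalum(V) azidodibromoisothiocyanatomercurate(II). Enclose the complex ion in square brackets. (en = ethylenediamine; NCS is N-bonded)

[Ta(en)2I(NH3)][HgBr2(N3)(NCS)]2

Cation [Ta…]: ligand charges -1, Ta(V) ⇒ ion charge 4+.
Anion [Hg…]: ligand charges -4, Hg(II) ⇒ ion charge 2−.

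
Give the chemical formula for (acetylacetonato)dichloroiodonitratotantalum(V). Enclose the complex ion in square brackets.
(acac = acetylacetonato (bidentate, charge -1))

[Ta(acac)Cl2I(NO3)]

Ligands: 1 acetylacetonato (acac, -1), 1 iodo (I, -1), 1 nitrato (NO3, -1), 2 chloro (Cl, -1). Ligand charge sum = -5.
With Ta in oxidation state +5, the complex ion is [Ta...].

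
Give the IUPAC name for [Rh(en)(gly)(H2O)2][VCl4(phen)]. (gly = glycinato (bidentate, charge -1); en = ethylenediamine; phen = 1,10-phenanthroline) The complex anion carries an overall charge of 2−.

The complex anion is given as 2−; its ligand charges sum to -4, so V = +2.
A 1:1 salt means the cation carries the equal and opposite charge, 2+.
Cation: ligand charges sum to -1; for the ion to be 2+, Rh = +3.

diaqua(ethylenediamine)(glycinato)rhodium(III) tetrachloro(1,10-phenanthroline)vanadate(II)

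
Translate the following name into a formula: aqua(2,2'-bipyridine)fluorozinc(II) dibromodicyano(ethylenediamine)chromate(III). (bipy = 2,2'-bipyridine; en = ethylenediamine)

Cation [Zn…]: ligand charges -1, Zn(II) ⇒ ion charge 1+.
Anion [Cr…]: ligand charges -4, Cr(III) ⇒ ion charge 1−.

[Zn(bipy)F(H2O)][CrBr2(CN)2(en)]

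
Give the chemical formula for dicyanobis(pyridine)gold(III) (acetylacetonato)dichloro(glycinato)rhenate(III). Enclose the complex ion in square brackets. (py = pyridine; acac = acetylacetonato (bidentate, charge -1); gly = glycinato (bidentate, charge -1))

Cation [Au…]: ligand charges -2, Au(III) ⇒ ion charge 1+.
Anion [Re…]: ligand charges -4, Re(III) ⇒ ion charge 1−.

[Au(CN)2(py)2][Re(acac)Cl2(gly)]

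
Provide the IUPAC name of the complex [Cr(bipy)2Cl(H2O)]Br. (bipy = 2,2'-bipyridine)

The 1 bromide counter-ion carries a total charge of -1, so each complex ion is 1+.
Ligand charges: 1×chloro (-1 each), 2×2,2'-bipyridine (neutral), 1×aqua (neutral); total -1. So Cr + (-1) = 1+, giving Cr = +2.
Ligands are named alphabetically: aqua before bipyridine before chloro.

aquabis(2,2'-bipyridine)chlorochromium(II) bromide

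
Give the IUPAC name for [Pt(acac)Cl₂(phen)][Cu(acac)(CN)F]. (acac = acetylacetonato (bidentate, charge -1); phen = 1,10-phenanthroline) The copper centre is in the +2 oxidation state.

Both ions are complex: the cation is named first with the plain metal name, the anion second with the -ate form; each ion's ligands are alphabetised independently.
Cu is given as +2; the anion's ligand charges sum to -3, so the complex anion is 1−.
A 1:1 salt means the cation carries the equal and opposite charge, 1+.
Cation: ligand charges sum to -3; for the ion to be 1+, Pt = +4.

(acetylacetonato)dichloro(1,10-phenanthroline)platinum(IV) (acetylacetonato)cyanofluorocuprate(II)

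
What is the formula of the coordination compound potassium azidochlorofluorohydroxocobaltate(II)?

K2[CoClF(N3)(OH)]

Ligands: 1 hydroxo (OH, -1), 1 fluoro (F, -1), 1 azido (N3, -1), 1 chloro (Cl, -1). Ligand charge sum = -4.
With Co in oxidation state +2, the complex ion is [Co...]^2−.
Charge balance with potassium (+1) requires 1 complex ion per 2 potassium.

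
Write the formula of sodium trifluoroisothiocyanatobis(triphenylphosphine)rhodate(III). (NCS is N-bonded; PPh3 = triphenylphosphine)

Na[RhF3(NCS)(PPh3)2]

Ligands: 3 fluoro (F, -1), 1 isothiocyanato (NCS, -1), 2 triphenylphosphine (PPh3, neutral). Ligand charge sum = -4.
With Rh in oxidation state +3, the complex ion is [Rh...]^1−.
Charge balance with sodium (+1) requires 1 complex ion per 1 sodium.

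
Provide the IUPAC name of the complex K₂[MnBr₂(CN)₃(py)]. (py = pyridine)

The 2 potassium counter-ions carry a total charge of +2, so each complex ion is 2−.
Ligand charges: 3×cyano (-1 each), 2×bromo (-1 each), 1×pyridine (neutral); total -5. So Mn + (-5) = 2−, giving Mn = +3.
The complex ion is anionic, so manganese takes the -ate form manganate(III).

potassium dibromotricyano(pyridine)manganate(III)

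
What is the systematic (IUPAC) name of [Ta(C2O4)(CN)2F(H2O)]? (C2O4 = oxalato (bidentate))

There is no counter-ion, so the complex is neutral overall.
Ligand charges: 2×cyano (-1 each), 1×oxalato (-2 each), 1×fluoro (-1 each), 1×aqua (neutral); total -5. So Ta + (-5) = 0, giving Ta = +5.
Ligands are named alphabetically: aqua before cyano before fluoro before oxalato.

aquadicyanofluorooxalatotantalum(V)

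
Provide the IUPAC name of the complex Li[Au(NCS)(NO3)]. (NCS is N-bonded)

The 1 lithium counter-ion carries a total charge of +1, so each complex ion is 1−.
Ligand charges: 1×nitrato (-1 each), 1×isothiocyanato (-1 each); total -2. So Au + (-2) = 1−, giving Au = +1.
The complex ion is anionic, so gold takes the -ate form aurate(I).

lithium isothiocyanatonitratoaurate(I)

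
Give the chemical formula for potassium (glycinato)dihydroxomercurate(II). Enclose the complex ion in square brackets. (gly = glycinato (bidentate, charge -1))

Ligands: 1 glycinato (gly, -1), 2 hydroxo (OH, -1). Ligand charge sum = -3.
With Hg in oxidation state +2, the complex ion is [Hg...]^1−.
Charge balance with potassium (+1) requires 1 complex ion per 1 potassium.

K[Hg(gly)(OH)2]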